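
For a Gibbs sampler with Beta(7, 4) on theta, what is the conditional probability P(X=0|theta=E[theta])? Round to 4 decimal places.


E[theta] = 7/(7+4) = 0.6364
P(X=0|theta) = 1 - theta = 0.3636

0.3636


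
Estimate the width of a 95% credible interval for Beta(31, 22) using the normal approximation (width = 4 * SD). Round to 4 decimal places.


For Beta(a,b): Var = ab/((a+b)^2(a+b+1))
Var = 0.0045, SD = 0.0671
Approximate 95% CI width = 4 * 0.0671 = 0.2682

0.2682


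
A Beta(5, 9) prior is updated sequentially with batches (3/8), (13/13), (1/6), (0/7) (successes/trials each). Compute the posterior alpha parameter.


Sequential conjugate updating is equivalent to a single batch update.
Total successes across all batches = 17
alpha_posterior = alpha_prior + total_successes = 5 + 17
= 22

22


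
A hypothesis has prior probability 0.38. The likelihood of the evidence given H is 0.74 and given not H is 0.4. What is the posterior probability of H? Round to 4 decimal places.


Using Bayes' theorem:
P(E) = 0.38 * 0.74 + 0.62 * 0.4
P(E) = 0.5292
P(H|E) = (0.38 * 0.74) / 0.5292 = 0.5314

0.5314


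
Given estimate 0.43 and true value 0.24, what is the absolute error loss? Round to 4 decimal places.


Absolute error = |estimate - true|
= |0.19| = 0.19

0.19


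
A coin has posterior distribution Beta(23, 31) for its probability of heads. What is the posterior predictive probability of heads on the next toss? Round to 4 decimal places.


Posterior predictive = E[theta] = alpha/(alpha+beta)
= 23/54
= 0.4259

0.4259


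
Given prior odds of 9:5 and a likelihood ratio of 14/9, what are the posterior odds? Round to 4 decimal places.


Posterior odds = prior odds * LR
Prior odds = 9/5 = 1.8
LR = 14/9 = 1.5556
Posterior odds = 1.8 * 1.5556 = 2.8

2.8


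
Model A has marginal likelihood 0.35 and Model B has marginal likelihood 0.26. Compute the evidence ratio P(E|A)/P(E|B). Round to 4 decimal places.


Evidence ratio = P(E|A) / P(E|B)
= 0.35 / 0.26
= 1.3462

1.3462


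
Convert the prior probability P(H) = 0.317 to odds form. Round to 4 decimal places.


P(not H) = 1 - 0.317 = 0.683
Odds = 0.317 / 0.683 = 0.4641

0.4641


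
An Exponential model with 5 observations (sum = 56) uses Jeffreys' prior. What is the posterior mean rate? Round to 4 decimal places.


Posterior Gamma(5, 56)
E[lambda] = 5/56 = 0.0893

0.0893


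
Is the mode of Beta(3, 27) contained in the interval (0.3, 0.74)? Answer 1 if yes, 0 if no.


Mode = (a-1)/(a+b-2) = 2/28 = 0.0714
Interval: (0.3, 0.74)
Contains mode? 0

0


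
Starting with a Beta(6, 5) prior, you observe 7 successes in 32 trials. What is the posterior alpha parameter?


For a Beta-Binomial conjugate model:
Posterior alpha = prior alpha + number of successes
= 6 + 7 = 13

13


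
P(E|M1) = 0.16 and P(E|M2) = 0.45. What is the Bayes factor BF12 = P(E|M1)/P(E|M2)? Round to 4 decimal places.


Bayes factor BF12 = P(E|M1) / P(E|M2)
= 0.16 / 0.45
= 0.3556

0.3556


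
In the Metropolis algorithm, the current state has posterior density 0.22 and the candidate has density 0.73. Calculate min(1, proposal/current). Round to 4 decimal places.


Ratio = 0.73/0.22 = 3.3182
Acceptance probability = min(1, 3.3182)
= 1.0

1.0


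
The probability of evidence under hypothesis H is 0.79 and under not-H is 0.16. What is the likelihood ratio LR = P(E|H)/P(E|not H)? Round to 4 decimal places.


LR = 0.79 / 0.16
= 4.9375

4.9375


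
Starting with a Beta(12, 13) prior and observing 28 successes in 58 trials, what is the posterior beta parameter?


Posterior beta = prior beta + failures
Failures = 58 - 28 = 30
beta_post = 13 + 30 = 43

43


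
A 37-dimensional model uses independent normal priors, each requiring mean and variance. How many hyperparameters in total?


Per parameter: 2 (mean and variance).
Total = 37 * 2 = 74

74


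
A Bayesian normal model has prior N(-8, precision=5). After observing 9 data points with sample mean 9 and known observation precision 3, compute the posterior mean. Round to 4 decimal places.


Posterior mean = (prior_precision * prior_mean + n * data_precision * data_mean) / (prior_precision + n * data_precision)
Numerator = 5*-8 + 9*3*9 = 203
Denominator = 5 + 9*3 = 32
Posterior mean = 6.3438

6.3438


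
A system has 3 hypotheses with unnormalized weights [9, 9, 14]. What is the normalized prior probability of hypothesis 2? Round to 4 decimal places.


The normalized prior is the weight divided by the total.
Total weight = 32
P(H2) = 9 / 32 = 0.2812

0.2812


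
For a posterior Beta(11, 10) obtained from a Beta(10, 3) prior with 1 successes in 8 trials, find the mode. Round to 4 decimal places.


Mode = (alpha - 1) / (alpha + beta - 2)
= 10 / 19
= 0.5263

0.5263


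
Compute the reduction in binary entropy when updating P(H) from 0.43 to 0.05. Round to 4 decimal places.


H_before = -p*log2(p) - (1-p)*log2(1-p) for p=0.43: 0.9858
H_after for p=0.05: 0.2864
Reduction = 0.9858 - 0.2864 = 0.6994

0.6994


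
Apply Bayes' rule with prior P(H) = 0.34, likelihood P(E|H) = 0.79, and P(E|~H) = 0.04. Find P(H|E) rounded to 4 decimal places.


Step 1: Compute marginal P(E) = P(E|H)P(H) + P(E|~H)P(~H)
= 0.79*0.34 + 0.04*0.66 = 0.295
Step 2: P(H|E) = P(E|H)P(H)/P(E) = 0.2686/0.295
= 0.9105

0.9105


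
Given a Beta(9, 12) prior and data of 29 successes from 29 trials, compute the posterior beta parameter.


Number of failures = 29 - 29 = 0
Posterior beta = 12 + 0 = 12

12


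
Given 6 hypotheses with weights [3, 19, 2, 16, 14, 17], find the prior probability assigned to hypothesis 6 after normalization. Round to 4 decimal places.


To normalize, divide each weight by the sum of all weights.
Sum = 71
Prior(H6) = 17/71 = 0.2394

0.2394


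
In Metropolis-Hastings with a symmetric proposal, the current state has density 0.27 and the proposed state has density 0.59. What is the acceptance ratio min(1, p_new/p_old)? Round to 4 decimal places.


Ratio = p_new / p_old = 0.59 / 0.27 = 2.1852
Acceptance = min(1, 2.1852) = 1.0

1.0


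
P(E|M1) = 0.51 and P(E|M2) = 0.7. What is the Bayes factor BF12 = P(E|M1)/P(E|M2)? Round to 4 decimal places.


Bayes factor BF12 = P(E|M1) / P(E|M2)
= 0.51 / 0.7
= 0.7286

0.7286


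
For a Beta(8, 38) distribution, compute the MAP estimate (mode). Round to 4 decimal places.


MAP = mode = (a-1)/(a+b-2)
= (8-1)/(8+38-2)
= 7/44 = 0.1591

0.1591


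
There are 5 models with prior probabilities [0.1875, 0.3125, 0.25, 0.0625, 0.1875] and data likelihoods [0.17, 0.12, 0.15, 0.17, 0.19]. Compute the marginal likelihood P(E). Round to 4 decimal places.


P(E) = sum over models of P(M_i) * P(E|M_i)
= 0.1875*0.17 + 0.3125*0.12 + 0.25*0.15 + 0.0625*0.17 + 0.1875*0.19
= 0.1531

0.1531


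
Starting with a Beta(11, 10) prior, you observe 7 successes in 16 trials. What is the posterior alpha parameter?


For a Beta-Binomial conjugate model:
Posterior alpha = prior alpha + number of successes
= 11 + 7 = 18

18


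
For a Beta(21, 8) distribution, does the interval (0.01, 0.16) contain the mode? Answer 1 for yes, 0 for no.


Mode of Beta(a,b) = (a-1)/(a+b-2)
= (21-1)/(21+8-2) = 0.7407
Check: 0.01 <= 0.7407 <= 0.16?
Result: 0

0


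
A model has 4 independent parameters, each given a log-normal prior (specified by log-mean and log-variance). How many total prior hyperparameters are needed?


Each log-normal prior needs 2 hyperparameters (log-mean and log-variance).
Total = 2 * 4 = 8

8


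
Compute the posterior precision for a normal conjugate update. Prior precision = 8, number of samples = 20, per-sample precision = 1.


tau_post = tau_0 + n * tau
= 8 + 20 * 1 = 28

28


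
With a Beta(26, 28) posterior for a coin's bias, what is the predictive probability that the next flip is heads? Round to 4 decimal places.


The predictive probability equals the posterior mean.
P(next = heads) = alpha / (alpha + beta)
= 26 / 54 = 0.4815

0.4815


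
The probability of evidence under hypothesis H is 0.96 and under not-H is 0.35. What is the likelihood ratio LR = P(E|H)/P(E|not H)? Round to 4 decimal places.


LR = 0.96 / 0.35
= 2.7429

2.7429


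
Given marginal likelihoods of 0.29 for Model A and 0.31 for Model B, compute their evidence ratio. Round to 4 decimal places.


Ratio = ML(A) / ML(B) = 0.29/0.31
= 0.9355

0.9355


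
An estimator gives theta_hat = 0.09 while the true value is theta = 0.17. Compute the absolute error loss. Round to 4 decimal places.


The absolute error loss is |theta_hat - theta|
= |0.09 - 0.17|
= 0.08

0.08


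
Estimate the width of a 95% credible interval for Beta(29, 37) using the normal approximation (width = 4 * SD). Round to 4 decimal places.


For Beta(a,b): Var = ab/((a+b)^2(a+b+1))
Var = 0.0037, SD = 0.0606
Approximate 95% CI width = 4 * 0.0606 = 0.2425

0.2425


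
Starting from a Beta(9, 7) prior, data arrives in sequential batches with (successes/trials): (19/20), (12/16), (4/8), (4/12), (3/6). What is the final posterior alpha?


In sequential Bayesian updating, we sum all successes.
Total successes = 42
Final alpha = 9 + 42 = 51

51


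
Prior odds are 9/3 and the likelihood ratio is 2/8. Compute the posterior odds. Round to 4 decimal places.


Posterior odds = prior odds * likelihood ratio
= (9/3) * (2/8)
= 18 / 24
= 0.75

0.75


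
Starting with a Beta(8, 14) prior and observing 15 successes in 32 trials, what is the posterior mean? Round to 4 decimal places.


Posterior parameters: alpha = 8 + 15 = 23
beta = 14 + 17 = 31
Posterior mean = alpha / (alpha + beta) = 23 / 54
= 0.4259

0.4259


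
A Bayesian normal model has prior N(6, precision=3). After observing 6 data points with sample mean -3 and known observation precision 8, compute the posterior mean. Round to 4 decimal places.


Posterior mean = (prior_precision * prior_mean + n * data_precision * data_mean) / (prior_precision + n * data_precision)
Numerator = 3*6 + 6*8*-3 = -126
Denominator = 3 + 6*8 = 51
Posterior mean = -2.4706

-2.4706


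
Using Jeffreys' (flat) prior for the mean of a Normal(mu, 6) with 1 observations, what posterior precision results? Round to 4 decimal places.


Flat prior means prior precision is 0.
Posterior precision = n / sigma^2 = 1/6 = 0.1667

0.1667


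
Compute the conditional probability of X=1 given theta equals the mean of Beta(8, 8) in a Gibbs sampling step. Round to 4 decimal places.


Mean of Beta(8, 8) = 0.5
P(X=1 | theta=0.5) = 0.5

0.5


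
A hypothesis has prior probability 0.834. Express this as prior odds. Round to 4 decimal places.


Odds = P(H) / P(not H) = 0.834 / 0.166
= 5.0241

5.0241


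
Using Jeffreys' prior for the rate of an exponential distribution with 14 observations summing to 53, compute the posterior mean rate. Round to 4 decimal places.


Jeffreys' prior leads to posterior Gamma(14, 53).
Mean = 14/53 = 0.2642

0.2642


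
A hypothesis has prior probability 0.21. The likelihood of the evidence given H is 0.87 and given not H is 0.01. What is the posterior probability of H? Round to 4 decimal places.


Using Bayes' theorem:
P(E) = 0.21 * 0.87 + 0.79 * 0.01
P(E) = 0.1906
P(H|E) = (0.21 * 0.87) / 0.1906 = 0.9586

0.9586


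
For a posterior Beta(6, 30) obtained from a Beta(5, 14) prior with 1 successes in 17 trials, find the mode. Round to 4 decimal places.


Mode = (alpha - 1) / (alpha + beta - 2)
= 5 / 34
= 0.1471

0.1471


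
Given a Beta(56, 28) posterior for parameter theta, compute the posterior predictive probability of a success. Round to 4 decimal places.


For a Beta-Bernoulli model, the predictive probability is the mean:
P(success) = 56/(56+28) = 56/84 = 0.6667

0.6667


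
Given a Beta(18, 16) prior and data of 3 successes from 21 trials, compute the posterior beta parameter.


Number of failures = 21 - 3 = 18
Posterior beta = 16 + 18 = 34

34


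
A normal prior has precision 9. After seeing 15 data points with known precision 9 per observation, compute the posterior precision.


In the conjugate normal model, precisions add:
tau_posterior = tau_prior + n * tau_data
= 9 + 15*9 = 144

144


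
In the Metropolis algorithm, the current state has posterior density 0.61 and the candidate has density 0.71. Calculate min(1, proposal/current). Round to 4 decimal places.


Ratio = 0.71/0.61 = 1.1639
Acceptance probability = min(1, 1.1639)
= 1.0

1.0


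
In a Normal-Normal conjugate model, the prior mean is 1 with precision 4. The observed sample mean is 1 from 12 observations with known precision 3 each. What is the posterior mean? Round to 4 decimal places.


Posterior precision = tau0 + n*tau = 4 + 12*3 = 40
Posterior mean = (tau0*mu0 + n*tau*xbar) / posterior_precision
= (4*1 + 12*3*1) / 40
= 40 / 40 = 1.0

1.0


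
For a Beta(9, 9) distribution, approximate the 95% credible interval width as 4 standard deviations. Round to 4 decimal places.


Variance of Beta(a,b) = ab / ((a+b)^2 * (a+b+1))
= 9*9 / ((18)^2 * 19)
= 0.0132
SD = sqrt(0.0132) = 0.1147
Width = 4 * SD = 0.4588

0.4588


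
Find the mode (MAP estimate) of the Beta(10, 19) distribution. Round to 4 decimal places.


For Beta(a,b) with a,b > 1:
Mode = (a-1)/(a+b-2) = (10-1)/(29-2)
= 9/27 = 0.3333

0.3333


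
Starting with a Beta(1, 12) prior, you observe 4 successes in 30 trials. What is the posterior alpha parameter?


For a Beta-Binomial conjugate model:
Posterior alpha = prior alpha + number of successes
= 1 + 4 = 5

5


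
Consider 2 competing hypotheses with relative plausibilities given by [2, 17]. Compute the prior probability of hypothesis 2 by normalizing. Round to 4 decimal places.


Sum of weights = 2 + 17 = 19
Normalized prior for H2 = 17 / 19
= 0.8947

0.8947


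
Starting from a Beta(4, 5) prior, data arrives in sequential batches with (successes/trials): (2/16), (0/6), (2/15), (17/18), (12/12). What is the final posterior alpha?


In sequential Bayesian updating, we sum all successes.
Total successes = 33
Final alpha = 4 + 33 = 37

37


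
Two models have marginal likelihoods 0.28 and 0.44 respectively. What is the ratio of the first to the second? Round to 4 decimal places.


Evidence ratio = 0.28 / 0.44
= 0.6364

0.6364


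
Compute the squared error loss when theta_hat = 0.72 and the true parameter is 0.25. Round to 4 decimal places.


L = (theta_hat - theta_true)^2
= (0.72 - 0.25)^2
= 0.47^2 = 0.2209

0.2209


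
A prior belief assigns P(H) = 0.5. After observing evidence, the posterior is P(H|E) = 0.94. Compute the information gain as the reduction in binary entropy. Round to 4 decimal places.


H(prior) = -0.5*log2(0.5) - 0.5*log2(0.5)
= 1.0
H(post) = -0.94*log2(0.94) - 0.06*log2(0.06)
= 0.3274
IG = 1.0 - 0.3274 = 0.6726

0.6726


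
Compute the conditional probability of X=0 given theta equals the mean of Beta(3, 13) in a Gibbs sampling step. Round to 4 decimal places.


Mean of Beta(3, 13) = 0.1875
P(X=0 | theta=0.1875) = 0.8125

0.8125


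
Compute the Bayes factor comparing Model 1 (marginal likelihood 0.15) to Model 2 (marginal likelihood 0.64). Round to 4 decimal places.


BF12 = marginal likelihood of M1 / marginal likelihood of M2
= 0.15/0.64
= 0.2344

0.2344


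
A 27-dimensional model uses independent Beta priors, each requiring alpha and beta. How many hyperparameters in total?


Per parameter: 2 (alpha and beta).
Total = 27 * 2 = 54

54


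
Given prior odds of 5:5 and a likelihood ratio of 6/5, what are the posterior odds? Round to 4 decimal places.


Posterior odds = prior odds * LR
Prior odds = 5/5 = 1.0
LR = 6/5 = 1.2
Posterior odds = 1.0 * 1.2 = 1.2

1.2


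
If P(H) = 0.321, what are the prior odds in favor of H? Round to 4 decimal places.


Prior odds = P(H) / (1 - P(H))
= 0.321 / 0.679
= 0.4728

0.4728


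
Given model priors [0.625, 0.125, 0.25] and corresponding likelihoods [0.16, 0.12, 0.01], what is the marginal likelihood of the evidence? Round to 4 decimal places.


P(E) = sum_i P(M_i) P(E|M_i)
= 0.1 + 0.015 + 0.0025
= 0.1175

0.1175


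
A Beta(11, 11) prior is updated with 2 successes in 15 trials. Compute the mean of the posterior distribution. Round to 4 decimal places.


After update: Beta(13, 24)
Mean = 13 / (13 + 24) = 13 / 37
= 0.3514

0.3514


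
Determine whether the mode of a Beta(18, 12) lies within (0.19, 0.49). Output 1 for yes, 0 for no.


First find the mode: (a-1)/(a+b-2) = 0.6071
Is 0.6071 in (0.19, 0.49)? 0

0


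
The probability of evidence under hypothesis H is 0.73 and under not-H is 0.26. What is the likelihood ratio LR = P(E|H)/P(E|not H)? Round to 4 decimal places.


LR = 0.73 / 0.26
= 2.8077

2.8077


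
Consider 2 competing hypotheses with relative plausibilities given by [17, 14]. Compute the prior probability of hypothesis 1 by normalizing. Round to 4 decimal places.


Sum of weights = 17 + 14 = 31
Normalized prior for H1 = 17 / 31
= 0.5484

0.5484


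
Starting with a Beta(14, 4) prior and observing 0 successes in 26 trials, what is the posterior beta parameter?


Posterior beta = prior beta + failures
Failures = 26 - 0 = 26
beta_post = 4 + 26 = 30

30


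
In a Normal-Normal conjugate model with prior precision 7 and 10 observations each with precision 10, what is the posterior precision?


Posterior precision = prior precision + n * observation precision
= 7 + 10 * 10
= 7 + 100 = 107

107


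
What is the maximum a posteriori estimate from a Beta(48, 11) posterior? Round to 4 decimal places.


The MAP estimate equals the mode of the distribution.
Mode of Beta(a,b) = (a-1)/(a+b-2)
= 47/57
= 0.8246

0.8246


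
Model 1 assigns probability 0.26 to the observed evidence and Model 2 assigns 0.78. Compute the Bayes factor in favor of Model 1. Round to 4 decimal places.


BF = P(data|M1) / P(data|M2)
= 0.26 / 0.78 = 0.3333

0.3333


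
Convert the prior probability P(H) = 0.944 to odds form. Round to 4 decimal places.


P(not H) = 1 - 0.944 = 0.056
Odds = 0.944 / 0.056 = 16.8571

16.8571


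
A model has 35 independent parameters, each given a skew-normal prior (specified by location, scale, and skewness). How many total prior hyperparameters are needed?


Each skew-normal prior needs 3 hyperparameters (location, scale, and skewness).
Total = 3 * 35 = 105

105


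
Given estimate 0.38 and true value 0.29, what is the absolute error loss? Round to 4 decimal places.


Absolute error = |estimate - true|
= |0.09| = 0.09

0.09


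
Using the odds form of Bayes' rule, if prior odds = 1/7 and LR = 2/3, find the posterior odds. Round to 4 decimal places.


Bayes' rule in odds form: posterior odds = prior odds * LR
= (1 * 2) / (7 * 3)
= 2/21 = 0.0952

0.0952


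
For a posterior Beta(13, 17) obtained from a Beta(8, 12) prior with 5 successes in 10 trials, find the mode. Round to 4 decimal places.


Mode = (alpha - 1) / (alpha + beta - 2)
= 12 / 28
= 0.4286

0.4286


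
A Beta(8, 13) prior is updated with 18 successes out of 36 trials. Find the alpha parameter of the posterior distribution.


In the Beta-Binomial conjugate update:
alpha_post = alpha_prior + successes
= 8 + 18
= 26

26


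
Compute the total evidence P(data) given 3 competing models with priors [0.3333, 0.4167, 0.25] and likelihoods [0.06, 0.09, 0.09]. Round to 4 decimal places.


Marginal likelihood = sum P(model_i) * P(data|model_i)
Model 1: 0.3333 * 0.06 = 0.02
Model 2: 0.4167 * 0.09 = 0.0375
Model 3: 0.25 * 0.09 = 0.0225
Total = 0.08

0.08


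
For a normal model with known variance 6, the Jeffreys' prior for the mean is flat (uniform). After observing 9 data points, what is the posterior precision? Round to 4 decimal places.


Jeffreys' prior for normal mean (known variance) is flat.
Prior precision = 0.
Posterior precision = prior_prec + n/sigma^2 = 0 + 9/6
= 1.5

1.5


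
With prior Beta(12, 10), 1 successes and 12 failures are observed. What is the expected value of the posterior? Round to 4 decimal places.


Posterior = Beta(13, 22)
E[theta] = alpha/(alpha+beta)
= 13/35 = 0.3714

0.3714


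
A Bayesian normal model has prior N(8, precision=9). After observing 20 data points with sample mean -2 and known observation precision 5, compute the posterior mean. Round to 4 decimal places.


Posterior mean = (prior_precision * prior_mean + n * data_precision * data_mean) / (prior_precision + n * data_precision)
Numerator = 9*8 + 20*5*-2 = -128
Denominator = 9 + 20*5 = 109
Posterior mean = -1.1743

-1.1743


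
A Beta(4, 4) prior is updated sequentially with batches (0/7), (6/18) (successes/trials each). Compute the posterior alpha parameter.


Sequential conjugate updating is equivalent to a single batch update.
Total successes across all batches = 6
alpha_posterior = alpha_prior + total_successes = 4 + 6
= 10

10


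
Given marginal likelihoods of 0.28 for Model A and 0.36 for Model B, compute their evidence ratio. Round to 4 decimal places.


Ratio = ML(A) / ML(B) = 0.28/0.36
= 0.7778

0.7778


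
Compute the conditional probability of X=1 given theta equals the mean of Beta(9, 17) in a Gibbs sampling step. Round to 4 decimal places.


Mean of Beta(9, 17) = 0.3462
P(X=1 | theta=0.3462) = 0.3462

0.3462


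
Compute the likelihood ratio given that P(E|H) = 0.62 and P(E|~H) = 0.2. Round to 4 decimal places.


LR = P(E|H) / P(E|~H)
= 0.62 / 0.2 = 3.1

3.1


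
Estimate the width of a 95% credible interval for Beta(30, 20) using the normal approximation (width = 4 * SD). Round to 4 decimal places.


For Beta(a,b): Var = ab/((a+b)^2(a+b+1))
Var = 0.0047, SD = 0.0686
Approximate 95% CI width = 4 * 0.0686 = 0.2744

0.2744


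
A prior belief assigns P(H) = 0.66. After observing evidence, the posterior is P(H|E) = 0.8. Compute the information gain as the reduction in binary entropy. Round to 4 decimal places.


H(prior) = -0.66*log2(0.66) - 0.34*log2(0.34)
= 0.9248
H(post) = -0.8*log2(0.8) - 0.2*log2(0.2)
= 0.7219
IG = 0.9248 - 0.7219 = 0.2029

0.2029


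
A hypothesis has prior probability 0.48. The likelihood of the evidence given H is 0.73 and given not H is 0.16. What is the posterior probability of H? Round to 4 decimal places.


Using Bayes' theorem:
P(E) = 0.48 * 0.73 + 0.52 * 0.16
P(E) = 0.4336
P(H|E) = (0.48 * 0.73) / 0.4336 = 0.8081

0.8081


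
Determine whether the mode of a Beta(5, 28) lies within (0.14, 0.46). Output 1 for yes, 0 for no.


First find the mode: (a-1)/(a+b-2) = 0.129
Is 0.129 in (0.14, 0.46)? 0

0


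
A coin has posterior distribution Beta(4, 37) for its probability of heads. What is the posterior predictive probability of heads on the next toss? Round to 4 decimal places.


Posterior predictive = E[theta] = alpha/(alpha+beta)
= 4/41
= 0.0976

0.0976


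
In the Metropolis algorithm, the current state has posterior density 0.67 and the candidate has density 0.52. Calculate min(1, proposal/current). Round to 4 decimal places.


Ratio = 0.52/0.67 = 0.7761
Acceptance probability = min(1, 0.7761)
= 0.7761

0.7761


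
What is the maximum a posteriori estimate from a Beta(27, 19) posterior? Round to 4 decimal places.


The MAP estimate equals the mode of the distribution.
Mode of Beta(a,b) = (a-1)/(a+b-2)
= 26/44
= 0.5909

0.5909


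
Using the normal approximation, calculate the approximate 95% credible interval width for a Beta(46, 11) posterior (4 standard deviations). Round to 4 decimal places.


Var(Beta) = 46*11/(57^2 * 58) = 0.0027
SD = 0.0518
Width ~ 4*SD = 0.2073

0.2073


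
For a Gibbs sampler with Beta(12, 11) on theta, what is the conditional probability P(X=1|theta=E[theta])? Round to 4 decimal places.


E[theta] = 12/(12+11) = 0.5217
P(X=1|theta) = theta = 0.5217

0.5217


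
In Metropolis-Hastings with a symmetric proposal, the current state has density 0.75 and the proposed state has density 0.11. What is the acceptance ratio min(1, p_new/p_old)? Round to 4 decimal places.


Ratio = p_new / p_old = 0.11 / 0.75 = 0.1467
Acceptance = min(1, 0.1467) = 0.1467

0.1467


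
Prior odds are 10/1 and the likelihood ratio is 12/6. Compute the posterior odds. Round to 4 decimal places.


Posterior odds = prior odds * likelihood ratio
= (10/1) * (12/6)
= 120 / 6
= 20.0

20.0


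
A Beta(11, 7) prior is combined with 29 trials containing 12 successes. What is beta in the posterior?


In conjugate updating:
beta_posterior = beta_prior + (n - k)
= 7 + (29 - 12)
= 7 + 17 = 24

24


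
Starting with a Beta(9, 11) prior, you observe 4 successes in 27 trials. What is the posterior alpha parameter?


For a Beta-Binomial conjugate model:
Posterior alpha = prior alpha + number of successes
= 9 + 4 = 13

13


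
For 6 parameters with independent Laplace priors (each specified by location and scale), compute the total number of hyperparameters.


A Laplace prior has 2 hyperparameters per parameter.
Total = 6 * 2 = 12

12


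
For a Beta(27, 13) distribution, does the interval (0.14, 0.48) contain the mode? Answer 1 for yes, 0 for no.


Mode of Beta(a,b) = (a-1)/(a+b-2)
= (27-1)/(27+13-2) = 0.6842
Check: 0.14 <= 0.6842 <= 0.48?
Result: 0

0


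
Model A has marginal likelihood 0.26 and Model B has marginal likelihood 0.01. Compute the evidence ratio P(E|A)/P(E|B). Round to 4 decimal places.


Evidence ratio = P(E|A) / P(E|B)
= 0.26 / 0.01
= 26.0

26.0


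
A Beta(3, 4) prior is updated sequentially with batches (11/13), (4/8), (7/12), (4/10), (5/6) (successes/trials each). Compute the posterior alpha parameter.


Sequential conjugate updating is equivalent to a single batch update.
Total successes across all batches = 31
alpha_posterior = alpha_prior + total_successes = 3 + 31
= 34

34


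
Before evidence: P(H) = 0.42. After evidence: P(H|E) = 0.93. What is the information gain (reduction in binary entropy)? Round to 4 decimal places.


Prior entropy = 0.9815
Posterior entropy = 0.3659
Information gain = 0.9815 - 0.3659 = 0.6155

0.6155


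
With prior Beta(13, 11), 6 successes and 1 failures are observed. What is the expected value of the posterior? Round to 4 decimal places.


Posterior = Beta(19, 12)
E[theta] = alpha/(alpha+beta)
= 19/31 = 0.6129

0.6129


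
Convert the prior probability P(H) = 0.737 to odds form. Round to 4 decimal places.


P(not H) = 1 - 0.737 = 0.263
Odds = 0.737 / 0.263 = 2.8023

2.8023


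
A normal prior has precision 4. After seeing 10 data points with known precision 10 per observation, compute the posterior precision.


In the conjugate normal model, precisions add:
tau_posterior = tau_prior + n * tau_data
= 4 + 10*10 = 104

104


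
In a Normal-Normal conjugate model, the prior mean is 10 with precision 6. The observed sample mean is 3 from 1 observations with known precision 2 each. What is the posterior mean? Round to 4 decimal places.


Posterior precision = tau0 + n*tau = 6 + 1*2 = 8
Posterior mean = (tau0*mu0 + n*tau*xbar) / posterior_precision
= (6*10 + 1*2*3) / 8
= 66 / 8 = 8.25

8.25


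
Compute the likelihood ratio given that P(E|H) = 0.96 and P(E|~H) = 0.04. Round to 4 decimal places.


LR = P(E|H) / P(E|~H)
= 0.96 / 0.04 = 24.0

24.0


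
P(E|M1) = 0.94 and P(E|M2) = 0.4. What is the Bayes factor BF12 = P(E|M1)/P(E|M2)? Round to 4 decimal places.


Bayes factor BF12 = P(E|M1) / P(E|M2)
= 0.94 / 0.4
= 2.35

2.35


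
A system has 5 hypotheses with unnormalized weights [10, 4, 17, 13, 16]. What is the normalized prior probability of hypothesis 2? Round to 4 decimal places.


The normalized prior is the weight divided by the total.
Total weight = 60
P(H2) = 4 / 60 = 0.0667

0.0667


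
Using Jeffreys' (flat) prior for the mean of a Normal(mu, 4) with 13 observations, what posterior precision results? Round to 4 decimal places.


Flat prior means prior precision is 0.
Posterior precision = n / sigma^2 = 13/4 = 3.25

3.25


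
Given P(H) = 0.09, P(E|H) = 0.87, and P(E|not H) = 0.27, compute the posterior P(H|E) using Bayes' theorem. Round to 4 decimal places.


By Bayes' theorem: P(H|E) = P(E|H)*P(H) / P(E)
P(E) = P(E|H)*P(H) + P(E|not H)*P(not H)
P(E) = 0.87*0.09 + 0.27*0.91 = 0.324
P(H|E) = 0.87*0.09 / 0.324 = 0.2417

0.2417


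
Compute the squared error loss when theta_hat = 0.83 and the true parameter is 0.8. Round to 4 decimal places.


L = (theta_hat - theta_true)^2
= (0.83 - 0.8)^2
= 0.03^2 = 0.0009

0.0009


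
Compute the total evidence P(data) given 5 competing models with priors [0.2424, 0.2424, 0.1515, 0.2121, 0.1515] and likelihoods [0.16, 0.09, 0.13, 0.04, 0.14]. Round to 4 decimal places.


Marginal likelihood = sum P(model_i) * P(data|model_i)
Model 1: 0.2424 * 0.16 = 0.0388
Model 2: 0.2424 * 0.09 = 0.0218
Model 3: 0.1515 * 0.13 = 0.0197
Model 4: 0.2121 * 0.04 = 0.0085
Model 5: 0.1515 * 0.14 = 0.0212
Total = 0.11

0.11


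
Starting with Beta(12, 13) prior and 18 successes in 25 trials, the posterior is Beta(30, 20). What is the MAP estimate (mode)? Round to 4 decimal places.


The mode of Beta(a, b) when a > 1 and b > 1 is (a-1)/(a+b-2)
= (30 - 1) / (30 + 20 - 2)
= 29 / 48
= 0.6042

0.6042


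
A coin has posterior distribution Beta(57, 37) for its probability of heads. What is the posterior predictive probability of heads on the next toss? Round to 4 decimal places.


Posterior predictive = E[theta] = alpha/(alpha+beta)
= 57/94
= 0.6064

0.6064


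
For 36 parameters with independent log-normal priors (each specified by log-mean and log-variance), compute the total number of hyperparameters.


A log-normal prior has 2 hyperparameters per parameter.
Total = 36 * 2 = 72

72


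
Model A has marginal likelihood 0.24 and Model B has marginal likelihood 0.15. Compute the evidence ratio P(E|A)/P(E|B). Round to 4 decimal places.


Evidence ratio = P(E|A) / P(E|B)
= 0.24 / 0.15
= 1.6

1.6


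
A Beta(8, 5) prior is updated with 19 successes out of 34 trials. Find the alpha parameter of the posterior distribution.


In the Beta-Binomial conjugate update:
alpha_post = alpha_prior + successes
= 8 + 19
= 27

27


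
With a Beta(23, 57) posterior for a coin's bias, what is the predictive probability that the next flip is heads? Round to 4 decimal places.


The predictive probability equals the posterior mean.
P(next = heads) = alpha / (alpha + beta)
= 23 / 80 = 0.2875

0.2875


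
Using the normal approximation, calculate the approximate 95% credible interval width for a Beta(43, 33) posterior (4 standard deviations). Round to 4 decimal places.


Var(Beta) = 43*33/(76^2 * 77) = 0.0032
SD = 0.0565
Width ~ 4*SD = 0.2259

0.2259


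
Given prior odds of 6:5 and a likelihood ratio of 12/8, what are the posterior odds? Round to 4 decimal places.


Posterior odds = prior odds * LR
Prior odds = 6/5 = 1.2
LR = 12/8 = 1.5
Posterior odds = 1.2 * 1.5 = 1.8

1.8


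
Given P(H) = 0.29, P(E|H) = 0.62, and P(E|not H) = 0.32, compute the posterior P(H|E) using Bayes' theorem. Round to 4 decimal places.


By Bayes' theorem: P(H|E) = P(E|H)*P(H) / P(E)
P(E) = P(E|H)*P(H) + P(E|not H)*P(not H)
P(E) = 0.62*0.29 + 0.32*0.71 = 0.407
P(H|E) = 0.62*0.29 / 0.407 = 0.4418

0.4418


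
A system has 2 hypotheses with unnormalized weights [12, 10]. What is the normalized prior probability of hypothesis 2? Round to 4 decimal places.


The normalized prior is the weight divided by the total.
Total weight = 22
P(H2) = 10 / 22 = 0.4545

0.4545


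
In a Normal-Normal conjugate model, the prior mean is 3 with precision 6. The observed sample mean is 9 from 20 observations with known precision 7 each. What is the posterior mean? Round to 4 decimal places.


Posterior precision = tau0 + n*tau = 6 + 20*7 = 146
Posterior mean = (tau0*mu0 + n*tau*xbar) / posterior_precision
= (6*3 + 20*7*9) / 146
= 1278 / 146 = 8.7534

8.7534


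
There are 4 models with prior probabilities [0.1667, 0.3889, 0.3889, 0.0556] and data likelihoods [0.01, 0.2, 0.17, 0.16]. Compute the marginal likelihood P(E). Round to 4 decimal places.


P(E) = sum over models of P(M_i) * P(E|M_i)
= 0.1667*0.01 + 0.3889*0.2 + 0.3889*0.17 + 0.0556*0.16
= 0.1545

0.1545


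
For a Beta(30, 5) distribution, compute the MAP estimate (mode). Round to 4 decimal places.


MAP = mode = (a-1)/(a+b-2)
= (30-1)/(30+5-2)
= 29/33 = 0.8788

0.8788


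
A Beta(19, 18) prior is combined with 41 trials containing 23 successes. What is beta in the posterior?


In conjugate updating:
beta_posterior = beta_prior + (n - k)
= 18 + (41 - 23)
= 18 + 18 = 36

36


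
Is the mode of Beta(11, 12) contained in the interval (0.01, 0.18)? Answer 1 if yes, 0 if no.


Mode = (a-1)/(a+b-2) = 10/21 = 0.4762
Interval: (0.01, 0.18)
Contains mode? 0

0


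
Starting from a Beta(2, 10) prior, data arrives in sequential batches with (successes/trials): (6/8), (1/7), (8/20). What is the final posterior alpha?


In sequential Bayesian updating, we sum all successes.
Total successes = 15
Final alpha = 2 + 15 = 17

17


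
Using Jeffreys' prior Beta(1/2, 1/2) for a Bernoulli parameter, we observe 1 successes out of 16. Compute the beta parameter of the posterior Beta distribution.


Conjugate update: Beta(0.5 + k, 0.5 + n - k).
k = 1, n - k = 15
Posterior beta = 0.5 + (n - k) = 0.5 + 15 = 15.5

15.5


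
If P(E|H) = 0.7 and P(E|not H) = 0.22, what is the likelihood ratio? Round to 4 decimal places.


Likelihood ratio = P(E|H) / P(E|not H)
= 0.7 / 0.22
= 3.1818

3.1818


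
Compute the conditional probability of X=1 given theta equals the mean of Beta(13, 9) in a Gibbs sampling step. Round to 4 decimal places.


Mean of Beta(13, 9) = 0.5909
P(X=1 | theta=0.5909) = 0.5909

0.5909


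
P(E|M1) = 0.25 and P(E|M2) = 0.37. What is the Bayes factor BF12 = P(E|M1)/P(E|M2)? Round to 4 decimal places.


Bayes factor BF12 = P(E|M1) / P(E|M2)
= 0.25 / 0.37
= 0.6757

0.6757


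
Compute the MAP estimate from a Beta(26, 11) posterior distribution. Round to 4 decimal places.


MAP = mode of Beta distribution
= (alpha - 1)/(alpha + beta - 2)
= (26-1)/(26+11-2)
= 25/35 = 0.7143

0.7143


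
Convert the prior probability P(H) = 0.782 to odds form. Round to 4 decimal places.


P(not H) = 1 - 0.782 = 0.218
Odds = 0.782 / 0.218 = 3.5872

3.5872


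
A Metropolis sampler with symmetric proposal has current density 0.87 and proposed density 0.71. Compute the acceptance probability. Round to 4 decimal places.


For symmetric proposals, acceptance = min(1, pi(x*)/pi(x))
= min(1, 0.71/0.87)
= min(1, 0.8161) = 0.8161

0.8161


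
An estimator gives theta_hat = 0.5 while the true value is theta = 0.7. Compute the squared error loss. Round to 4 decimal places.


The squared error loss is (theta_hat - theta)^2
= (0.5 - 0.7)^2
= (-0.2)^2 = 0.04

0.04


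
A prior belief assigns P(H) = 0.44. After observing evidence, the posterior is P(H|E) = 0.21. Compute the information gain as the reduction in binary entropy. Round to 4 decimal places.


H(prior) = -0.44*log2(0.44) - 0.56*log2(0.56)
= 0.9896
H(post) = -0.21*log2(0.21) - 0.79*log2(0.79)
= 0.7415
IG = 0.9896 - 0.7415 = 0.2481

0.2481


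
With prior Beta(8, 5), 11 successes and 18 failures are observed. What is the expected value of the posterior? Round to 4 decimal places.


Posterior = Beta(19, 23)
E[theta] = alpha/(alpha+beta)
= 19/42 = 0.4524

0.4524


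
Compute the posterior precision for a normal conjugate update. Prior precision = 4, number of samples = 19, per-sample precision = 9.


tau_post = tau_0 + n * tau
= 4 + 19 * 9 = 175

175


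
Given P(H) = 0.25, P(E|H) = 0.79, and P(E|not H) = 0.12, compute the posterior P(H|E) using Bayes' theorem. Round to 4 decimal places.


By Bayes' theorem: P(H|E) = P(E|H)*P(H) / P(E)
P(E) = P(E|H)*P(H) + P(E|not H)*P(not H)
P(E) = 0.79*0.25 + 0.12*0.75 = 0.2875
P(H|E) = 0.79*0.25 / 0.2875 = 0.687

0.687


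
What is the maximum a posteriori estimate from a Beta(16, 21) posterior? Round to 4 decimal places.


The MAP estimate equals the mode of the distribution.
Mode of Beta(a,b) = (a-1)/(a+b-2)
= 15/35
= 0.4286

0.4286


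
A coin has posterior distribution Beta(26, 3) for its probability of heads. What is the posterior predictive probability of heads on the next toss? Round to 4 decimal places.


Posterior predictive = E[theta] = alpha/(alpha+beta)
= 26/29
= 0.8966

0.8966


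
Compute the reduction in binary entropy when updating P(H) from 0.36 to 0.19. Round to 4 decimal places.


H_before = -p*log2(p) - (1-p)*log2(1-p) for p=0.36: 0.9427
H_after for p=0.19: 0.7015
Reduction = 0.9427 - 0.7015 = 0.2412

0.2412


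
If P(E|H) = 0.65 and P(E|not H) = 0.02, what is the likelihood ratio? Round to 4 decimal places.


Likelihood ratio = P(E|H) / P(E|not H)
= 0.65 / 0.02
= 32.5

32.5


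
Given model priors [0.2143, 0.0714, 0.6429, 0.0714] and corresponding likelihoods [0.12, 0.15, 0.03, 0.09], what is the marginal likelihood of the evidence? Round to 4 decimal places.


P(E) = sum_i P(M_i) P(E|M_i)
= 0.0257 + 0.0107 + 0.0193 + 0.0064
= 0.0621

0.0621


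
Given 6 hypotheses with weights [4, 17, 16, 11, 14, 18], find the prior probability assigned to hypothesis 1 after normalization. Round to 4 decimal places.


To normalize, divide each weight by the sum of all weights.
Sum = 80
Prior(H1) = 4/80 = 0.05

0.05


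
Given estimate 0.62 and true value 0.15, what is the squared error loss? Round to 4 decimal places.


Squared error = (estimate - true)^2
Difference = 0.47
Loss = 0.47^2 = 0.2209

0.2209


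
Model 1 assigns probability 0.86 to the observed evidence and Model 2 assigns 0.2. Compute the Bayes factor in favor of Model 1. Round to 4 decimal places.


BF = P(data|M1) / P(data|M2)
= 0.86 / 0.2 = 4.3

4.3


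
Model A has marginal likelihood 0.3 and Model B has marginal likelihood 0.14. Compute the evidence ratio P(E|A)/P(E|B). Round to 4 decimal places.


Evidence ratio = P(E|A) / P(E|B)
= 0.3 / 0.14
= 2.1429

2.1429


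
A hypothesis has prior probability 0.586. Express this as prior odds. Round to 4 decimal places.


Odds = P(H) / P(not H) = 0.586 / 0.414
= 1.4155

1.4155


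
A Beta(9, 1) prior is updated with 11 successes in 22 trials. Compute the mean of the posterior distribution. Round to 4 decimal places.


After update: Beta(20, 12)
Mean = 20 / (20 + 12) = 20 / 32
= 0.625

0.625


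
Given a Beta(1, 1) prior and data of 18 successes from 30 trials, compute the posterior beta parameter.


Number of failures = 30 - 18 = 12
Posterior beta = 1 + 12 = 13

13


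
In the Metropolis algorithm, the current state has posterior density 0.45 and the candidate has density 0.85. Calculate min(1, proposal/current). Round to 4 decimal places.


Ratio = 0.85/0.45 = 1.8889
Acceptance probability = min(1, 1.8889)
= 1.0

1.0


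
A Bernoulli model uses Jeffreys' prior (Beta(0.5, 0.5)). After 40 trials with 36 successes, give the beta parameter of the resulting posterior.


Posterior = Beta(prior_alpha + successes, prior_beta + failures)
= Beta(0.5 + 36, 0.5 + 4)
Posterior beta = 0.5 + (n - k) = 0.5 + 4 = 4.5

4.5


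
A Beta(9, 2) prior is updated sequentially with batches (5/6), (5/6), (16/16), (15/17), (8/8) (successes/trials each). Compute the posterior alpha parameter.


Sequential conjugate updating is equivalent to a single batch update.
Total successes across all batches = 49
alpha_posterior = alpha_prior + total_successes = 9 + 49
= 58

58


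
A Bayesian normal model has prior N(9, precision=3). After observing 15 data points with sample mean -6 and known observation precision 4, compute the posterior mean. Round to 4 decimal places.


Posterior mean = (prior_precision * prior_mean + n * data_precision * data_mean) / (prior_precision + n * data_precision)
Numerator = 3*9 + 15*4*-6 = -333
Denominator = 3 + 15*4 = 63
Posterior mean = -5.2857

-5.2857
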